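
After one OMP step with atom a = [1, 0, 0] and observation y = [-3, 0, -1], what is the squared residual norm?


a^T a = 1.
a^T y = -3.
coeff = -3/1 = -3.
||r||^2 = 1.

1


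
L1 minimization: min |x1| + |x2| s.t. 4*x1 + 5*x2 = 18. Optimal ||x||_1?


Axis intercepts:
  x1 = 9/2, x2 = 0: L1 = 9/2
  x1 = 0, x2 = 18/5: L1 = 18/5
x* = (0, 18/5)
||x*||_1 = 18/5.

18/5


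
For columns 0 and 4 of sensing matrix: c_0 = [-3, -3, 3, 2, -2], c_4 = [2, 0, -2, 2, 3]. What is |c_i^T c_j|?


Inner product: -3*2 + -3*0 + 3*-2 + 2*2 + -2*3
Products: [-6, 0, -6, 4, -6]
Sum = -14.
|dot| = 14.

14


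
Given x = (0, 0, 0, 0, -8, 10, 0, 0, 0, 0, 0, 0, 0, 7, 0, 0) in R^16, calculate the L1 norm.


Non-zero entries: [(4, -8), (5, 10), (13, 7)]
Absolute values: [8, 10, 7]
||x||_1 = sum = 25.

25


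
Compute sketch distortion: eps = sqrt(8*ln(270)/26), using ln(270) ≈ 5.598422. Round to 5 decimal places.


ln(270) ≈ 5.598422.
8*ln(N)/m ≈ 8*5.598422/26 ≈ 1.72259138.
eps = sqrt(1.72259138) ≈ 1.3124753 ≈ 1.31248.

1.31248


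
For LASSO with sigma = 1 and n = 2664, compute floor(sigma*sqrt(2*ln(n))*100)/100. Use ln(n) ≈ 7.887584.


ln(2664) ≈ 7.887584.
2*ln(n) ≈ 15.775168.
sqrt(2*ln(n)) ≈ sqrt(15.775168) ≈ 3.971797.
lambda ≈ 1*3.971797 = 3.971797.
floor(lambda*100)/100 = 3.97.

3.97


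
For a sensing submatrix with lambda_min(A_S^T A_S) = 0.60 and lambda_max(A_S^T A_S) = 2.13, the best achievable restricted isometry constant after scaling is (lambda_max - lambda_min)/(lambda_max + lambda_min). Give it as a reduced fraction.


lambda_max - lambda_min = 2.13 - 0.60 = 1.53.
lambda_max + lambda_min = 2.13 + 0.60 = 2.73.
delta = 1.53/2.73 = 153/273 = 51/91.

51/91


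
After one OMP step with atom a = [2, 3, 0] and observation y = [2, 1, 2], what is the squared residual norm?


a^T a = 13.
a^T y = 7.
coeff = 7/13 = 7/13.
||r||^2 = 68/13.

68/13


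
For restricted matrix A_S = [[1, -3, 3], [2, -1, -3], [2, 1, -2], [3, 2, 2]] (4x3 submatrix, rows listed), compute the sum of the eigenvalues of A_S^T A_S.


Sum of eigenvalues of A_S^T A_S = trace(A_S^T A_S) = sum of squared column norms of A_S.
A_S^T A_S diagonal: [18, 15, 26].
trace = 18 + 15 + 26 = 59.

59


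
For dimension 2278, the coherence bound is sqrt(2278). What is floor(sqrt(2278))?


47^2 = 2209 <= 2278 < 2304 = 48^2, so 47 <= sqrt(2278) < 48.
floor(sqrt(2278)) = 47.

47


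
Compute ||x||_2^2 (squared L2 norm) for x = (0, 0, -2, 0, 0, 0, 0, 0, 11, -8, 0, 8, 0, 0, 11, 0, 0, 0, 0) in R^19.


Non-zero entries: [(2, -2), (8, 11), (9, -8), (11, 8), (14, 11)]
Squares: [4, 121, 64, 64, 121]
||x||_2^2 = sum = 374.

374


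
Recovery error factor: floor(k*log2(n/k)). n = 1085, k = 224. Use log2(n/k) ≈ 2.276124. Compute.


log2(n/k) = log2(1085/224) ≈ 2.276124.
k*log2(n/k) ≈ 224*2.276124 = 509.851776.
floor(509.851776) = 509.

509


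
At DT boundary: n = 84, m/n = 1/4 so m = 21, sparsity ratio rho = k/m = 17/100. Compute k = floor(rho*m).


m = 1/4*84 = 21.
rho = 17/100.
rho*m = 17/100*21 = 3.57.
k = floor(3.57) = 3.

3


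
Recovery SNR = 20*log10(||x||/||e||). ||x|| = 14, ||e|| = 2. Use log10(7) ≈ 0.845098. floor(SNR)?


||x||/||e|| = 14/2 = 7.
log10(7) ≈ 0.845098.
20*log10(||x||/||e||) ≈ 20*0.845098 = 16.90196.
floor(16.90196) = 16.

16


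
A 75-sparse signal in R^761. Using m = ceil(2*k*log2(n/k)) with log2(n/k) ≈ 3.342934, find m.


log2(n/k) = log2(761/75) ≈ 3.342934.
2*k*log2(n/k) ≈ 2*75*3.342934 = 501.4401.
m = ceil(501.4401) = 502.

502


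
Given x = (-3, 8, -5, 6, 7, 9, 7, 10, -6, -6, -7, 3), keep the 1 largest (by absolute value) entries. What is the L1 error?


Sorted |x_i| descending: [10, 9, 8, 7, 7, 7, 6, 6, 6, 5, 3, 3]
Keep top 1: [10]
Tail entries: [9, 8, 7, 7, 7, 6, 6, 6, 5, 3, 3]
L1 error = sum of tail = 67.

67


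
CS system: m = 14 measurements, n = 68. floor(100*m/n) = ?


100*m/n = 100*14/68 ≈ 20.5882.
floor = 20.

20


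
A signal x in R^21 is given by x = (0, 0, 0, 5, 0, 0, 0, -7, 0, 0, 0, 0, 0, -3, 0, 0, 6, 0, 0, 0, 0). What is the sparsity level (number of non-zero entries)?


Non-zero positions: [3, 7, 13, 16].
Sparsity = 4.

4


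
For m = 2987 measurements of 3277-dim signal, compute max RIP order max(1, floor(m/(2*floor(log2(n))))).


floor(log2(3277)) = 11.
2*11 = 22.
m/(2*floor(log2(n))) = 2987/22 ≈ 135.7727.
floor = 135.
k = max(1, 135) = 135.

135


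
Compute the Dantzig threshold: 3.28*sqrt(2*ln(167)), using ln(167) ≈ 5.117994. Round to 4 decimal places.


ln(167) ≈ 5.117994.
2*ln(n) ≈ 10.235988.
sqrt(2*ln(n)) ≈ sqrt(10.235988) ≈ 3.199373.
threshold ≈ 3.28*3.199373 = 10.49394344 ≈ 10.4939.

10.4939


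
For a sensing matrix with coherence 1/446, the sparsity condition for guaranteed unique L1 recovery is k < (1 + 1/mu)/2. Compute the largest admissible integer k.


1/mu = 446.
1 + 1/mu = 447.
(1 + 1/mu)/2 = 223.5 is not an integer, so k_max = floor(223.5) = 223.

223


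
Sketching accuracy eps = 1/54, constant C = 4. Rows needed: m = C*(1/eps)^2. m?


1/eps = 54.
(1/eps)^2 = 2916.
m = 4*2916 = 11664.

11664


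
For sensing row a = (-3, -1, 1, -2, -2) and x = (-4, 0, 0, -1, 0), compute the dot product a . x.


Non-zero terms: ['-3*-4', '-2*-1']
Products: [12, 2]
y = sum = 14.

14


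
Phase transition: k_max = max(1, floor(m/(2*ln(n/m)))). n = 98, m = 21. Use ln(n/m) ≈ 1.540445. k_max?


n/m = 98/21 = 14/3.
ln(n/m) ≈ 1.540445.
2*ln(n/m) ≈ 3.08089.
m/(2*ln(n/m)) ≈ 21/3.08089 ≈ 6.8162.
floor = 6.
k_max = max(1, 6) = 6.

6


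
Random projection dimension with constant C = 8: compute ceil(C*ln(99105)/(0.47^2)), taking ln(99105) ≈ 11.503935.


ln(99105) ≈ 11.503935.
eps^2 = 0.47^2 = 0.2209.
C*ln(N)/eps^2 ≈ 8*11.503935/0.2209 ≈ 416.6206.
m = ceil(416.6206) = 417.

417


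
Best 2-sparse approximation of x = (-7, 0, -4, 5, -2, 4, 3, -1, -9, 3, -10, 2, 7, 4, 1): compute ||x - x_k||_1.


Sorted |x_i| descending: [10, 9, 7, 7, 5, 4, 4, 4, 3, 3, 2, 2, 1, 1, 0]
Keep top 2: [10, 9]
Tail entries: [7, 7, 5, 4, 4, 4, 3, 3, 2, 2, 1, 1, 0]
L1 error = sum of tail = 43.

43


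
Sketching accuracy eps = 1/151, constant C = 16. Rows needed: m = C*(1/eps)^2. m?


1/eps = 151.
(1/eps)^2 = 22801.
m = 16*22801 = 364816.

364816


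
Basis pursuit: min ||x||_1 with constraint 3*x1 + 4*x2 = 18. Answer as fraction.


Axis intercepts:
  x1 = 6, x2 = 0: L1 = 6
  x1 = 0, x2 = 9/2: L1 = 9/2
x* = (0, 9/2)
||x*||_1 = 9/2.

9/2


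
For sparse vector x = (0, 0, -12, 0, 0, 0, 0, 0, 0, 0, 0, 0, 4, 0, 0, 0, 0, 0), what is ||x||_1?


Non-zero entries: [(2, -12), (12, 4)]
Absolute values: [12, 4]
||x||_1 = sum = 16.

16


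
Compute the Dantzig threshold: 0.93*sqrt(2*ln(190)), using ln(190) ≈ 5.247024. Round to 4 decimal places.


ln(190) ≈ 5.247024.
2*ln(n) ≈ 10.494048.
sqrt(2*ln(n)) ≈ sqrt(10.494048) ≈ 3.239452.
threshold ≈ 0.93*3.239452 = 3.01269036 ≈ 3.0127.

3.0127


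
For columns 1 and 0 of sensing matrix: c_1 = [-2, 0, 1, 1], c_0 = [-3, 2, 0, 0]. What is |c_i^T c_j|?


Inner product: -2*-3 + 0*2 + 1*0 + 1*0
Products: [6, 0, 0, 0]
Sum = 6.
|dot| = 6.

6


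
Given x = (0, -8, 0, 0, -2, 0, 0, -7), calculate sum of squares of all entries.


Non-zero entries: [(1, -8), (4, -2), (7, -7)]
Squares: [64, 4, 49]
||x||_2^2 = sum = 117.

117


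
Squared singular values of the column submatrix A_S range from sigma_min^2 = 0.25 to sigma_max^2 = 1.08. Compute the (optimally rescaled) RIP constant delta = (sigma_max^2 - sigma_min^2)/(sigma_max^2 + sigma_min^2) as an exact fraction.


lambda_max - lambda_min = 1.08 - 0.25 = 0.83.
lambda_max + lambda_min = 1.08 + 0.25 = 1.33.
delta = 0.83/1.33 = 83/133.

83/133


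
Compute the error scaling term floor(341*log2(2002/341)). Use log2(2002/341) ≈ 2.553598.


log2(n/k) = log2(2002/341) ≈ 2.553598.
k*log2(n/k) ≈ 341*2.553598 = 870.776918.
floor(870.776918) = 870.

870


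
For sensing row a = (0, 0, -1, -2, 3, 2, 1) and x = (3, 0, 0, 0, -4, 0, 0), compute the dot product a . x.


Non-zero terms: ['0*3', '3*-4']
Products: [0, -12]
y = sum = -12.

-12


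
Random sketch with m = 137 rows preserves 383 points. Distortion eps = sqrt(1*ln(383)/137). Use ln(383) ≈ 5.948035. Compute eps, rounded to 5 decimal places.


ln(383) ≈ 5.948035.
1*ln(N)/m ≈ 1*5.948035/137 ≈ 0.04341631.
eps = sqrt(0.04341631) ≈ 0.2083658 ≈ 0.20837.

0.20837


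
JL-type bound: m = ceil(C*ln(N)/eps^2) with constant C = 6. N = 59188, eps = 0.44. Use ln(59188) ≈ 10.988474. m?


ln(59188) ≈ 10.988474.
eps^2 = 0.44^2 = 0.1936.
C*ln(N)/eps^2 ≈ 6*10.988474/0.1936 ≈ 340.5519.
m = ceil(340.5519) = 341.

341


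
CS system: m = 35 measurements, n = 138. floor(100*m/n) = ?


100*m/n = 100*35/138 ≈ 25.3623.
floor = 25.

25


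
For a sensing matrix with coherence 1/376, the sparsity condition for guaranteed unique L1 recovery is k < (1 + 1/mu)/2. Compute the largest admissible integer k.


1/mu = 376.
1 + 1/mu = 377.
(1 + 1/mu)/2 = 188.5 is not an integer, so k_max = floor(188.5) = 188.

188


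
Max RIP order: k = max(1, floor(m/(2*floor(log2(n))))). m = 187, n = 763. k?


floor(log2(763)) = 9.
2*9 = 18.
m/(2*floor(log2(n))) = 187/18 ≈ 10.3889.
floor = 10.
k = max(1, 10) = 10.

10


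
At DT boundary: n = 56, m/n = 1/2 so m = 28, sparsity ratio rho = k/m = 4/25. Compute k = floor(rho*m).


m = 1/2*56 = 28.
rho = 4/25.
rho*m = 4/25*28 = 4.48.
k = floor(4.48) = 4.

4


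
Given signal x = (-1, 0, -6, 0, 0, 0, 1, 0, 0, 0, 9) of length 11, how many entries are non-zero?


Non-zero positions: [0, 2, 6, 10].
Sparsity = 4.

4


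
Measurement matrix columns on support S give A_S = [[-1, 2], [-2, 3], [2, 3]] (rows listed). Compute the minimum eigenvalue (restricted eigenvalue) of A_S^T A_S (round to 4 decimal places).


A_S^T A_S = [[9, -2], [-2, 22]].
trace = 31.
det = 194.
disc = trace^2 - 4*det = 961 - 4*194 = 185.
sqrt(185) ≈ 13.601471.
lam_min = (31 - sqrt(185))/2 ≈ (31 - 13.601471)/2 = 8.6992645 ≈ 8.6993.

8.6993


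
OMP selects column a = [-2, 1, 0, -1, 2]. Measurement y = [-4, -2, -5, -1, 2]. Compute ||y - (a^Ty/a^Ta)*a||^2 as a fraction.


a^T a = 10.
a^T y = 11.
coeff = 11/10 = 11/10.
||r||^2 = 379/10.

379/10


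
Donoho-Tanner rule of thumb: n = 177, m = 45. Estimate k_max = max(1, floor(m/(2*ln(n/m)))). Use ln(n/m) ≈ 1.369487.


n/m = 177/45 = 59/15.
ln(n/m) ≈ 1.369487.
2*ln(n/m) ≈ 2.738974.
m/(2*ln(n/m)) ≈ 45/2.738974 ≈ 16.4295.
floor = 16.
k_max = max(1, 16) = 16.

16


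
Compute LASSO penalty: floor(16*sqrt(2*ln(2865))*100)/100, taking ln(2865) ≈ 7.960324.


ln(2865) ≈ 7.960324.
2*ln(n) ≈ 15.920648.
sqrt(2*ln(n)) ≈ sqrt(15.920648) ≈ 3.990069.
lambda ≈ 16*3.990069 = 63.841104.
floor(lambda*100)/100 = 63.84.

63.84


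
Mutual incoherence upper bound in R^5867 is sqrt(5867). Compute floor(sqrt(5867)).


76^2 = 5776 <= 5867 < 5929 = 77^2, so 76 <= sqrt(5867) < 77.
floor(sqrt(5867)) = 76.

76


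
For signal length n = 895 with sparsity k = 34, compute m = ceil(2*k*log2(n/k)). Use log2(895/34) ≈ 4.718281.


log2(n/k) = log2(895/34) ≈ 4.718281.
2*k*log2(n/k) ≈ 2*34*4.718281 = 320.843108.
m = ceil(320.843108) = 321.

321


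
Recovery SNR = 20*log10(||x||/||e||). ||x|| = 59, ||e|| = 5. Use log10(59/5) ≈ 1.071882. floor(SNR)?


||x||/||e|| = 59/5.
log10(59/5) ≈ 1.071882.
20*log10(||x||/||e||) ≈ 20*1.071882 = 21.43764.
floor(21.43764) = 21.

21


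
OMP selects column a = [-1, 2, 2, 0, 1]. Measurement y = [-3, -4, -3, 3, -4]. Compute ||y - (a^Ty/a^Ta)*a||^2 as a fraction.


a^T a = 10.
a^T y = -15.
coeff = -15/10 = -3/2.
||r||^2 = 73/2.

73/2


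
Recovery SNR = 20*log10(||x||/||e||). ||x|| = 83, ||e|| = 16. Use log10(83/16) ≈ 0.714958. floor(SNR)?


||x||/||e|| = 83/16.
log10(83/16) ≈ 0.714958.
20*log10(||x||/||e||) ≈ 20*0.714958 = 14.29916.
floor(14.29916) = 14.

14


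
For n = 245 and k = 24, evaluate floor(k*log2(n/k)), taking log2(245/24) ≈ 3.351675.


log2(n/k) = log2(245/24) ≈ 3.351675.
k*log2(n/k) ≈ 24*3.351675 = 80.4402.
floor(80.4402) = 80.

80


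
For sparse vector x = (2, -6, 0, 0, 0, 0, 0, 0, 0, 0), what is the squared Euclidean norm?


Non-zero entries: [(0, 2), (1, -6)]
Squares: [4, 36]
||x||_2^2 = sum = 40.

40


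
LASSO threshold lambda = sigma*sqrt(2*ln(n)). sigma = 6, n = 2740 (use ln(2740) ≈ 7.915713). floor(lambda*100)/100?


ln(2740) ≈ 7.915713.
2*ln(n) ≈ 15.831426.
sqrt(2*ln(n)) ≈ sqrt(15.831426) ≈ 3.978872.
lambda ≈ 6*3.978872 = 23.873232.
floor(lambda*100)/100 = 23.87.

23.87


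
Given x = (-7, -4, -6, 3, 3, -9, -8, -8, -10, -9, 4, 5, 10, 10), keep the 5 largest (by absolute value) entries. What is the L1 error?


Sorted |x_i| descending: [10, 10, 10, 9, 9, 8, 8, 7, 6, 5, 4, 4, 3, 3]
Keep top 5: [10, 10, 10, 9, 9]
Tail entries: [8, 8, 7, 6, 5, 4, 4, 3, 3]
L1 error = sum of tail = 48.

48


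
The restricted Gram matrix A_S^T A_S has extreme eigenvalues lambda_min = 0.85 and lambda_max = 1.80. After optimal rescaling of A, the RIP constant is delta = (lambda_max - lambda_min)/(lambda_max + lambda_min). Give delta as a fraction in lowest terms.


lambda_max - lambda_min = 1.80 - 0.85 = 0.95.
lambda_max + lambda_min = 1.80 + 0.85 = 2.65.
delta = 0.95/2.65 = 95/265 = 19/53.

19/53


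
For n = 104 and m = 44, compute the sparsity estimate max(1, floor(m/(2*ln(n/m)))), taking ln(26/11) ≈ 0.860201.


n/m = 104/44 = 26/11.
ln(n/m) ≈ 0.860201.
2*ln(n/m) ≈ 1.720402.
m/(2*ln(n/m)) ≈ 44/1.720402 ≈ 25.5754.
floor = 25.
k_max = max(1, 25) = 25.

25


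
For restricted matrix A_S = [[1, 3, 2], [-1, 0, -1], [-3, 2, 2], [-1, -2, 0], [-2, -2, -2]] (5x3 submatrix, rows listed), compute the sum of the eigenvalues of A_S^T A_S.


Sum of eigenvalues of A_S^T A_S = trace(A_S^T A_S) = sum of squared column norms of A_S.
A_S^T A_S diagonal: [16, 21, 13].
trace = 16 + 21 + 13 = 50.

50


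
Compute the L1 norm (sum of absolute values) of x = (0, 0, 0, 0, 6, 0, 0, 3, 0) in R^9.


Non-zero entries: [(4, 6), (7, 3)]
Absolute values: [6, 3]
||x||_1 = sum = 9.

9


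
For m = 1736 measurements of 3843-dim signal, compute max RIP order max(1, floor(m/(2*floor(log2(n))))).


floor(log2(3843)) = 11.
2*11 = 22.
m/(2*floor(log2(n))) = 1736/22 ≈ 78.9091.
floor = 78.
k = max(1, 78) = 78.

78


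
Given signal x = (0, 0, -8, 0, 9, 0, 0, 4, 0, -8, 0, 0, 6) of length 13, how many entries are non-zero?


Non-zero positions: [2, 4, 7, 9, 12].
Sparsity = 5.

5


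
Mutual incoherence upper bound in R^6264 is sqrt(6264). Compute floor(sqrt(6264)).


79^2 = 6241 <= 6264 < 6400 = 80^2, so 79 <= sqrt(6264) < 80.
floor(sqrt(6264)) = 79.

79


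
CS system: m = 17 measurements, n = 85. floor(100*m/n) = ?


100*m/n = 100*17/85 ≈ 20.0.
floor = 20.

20


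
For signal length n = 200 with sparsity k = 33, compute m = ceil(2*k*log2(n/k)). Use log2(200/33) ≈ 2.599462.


log2(n/k) = log2(200/33) ≈ 2.599462.
2*k*log2(n/k) ≈ 2*33*2.599462 = 171.564492.
m = ceil(171.564492) = 172.

172


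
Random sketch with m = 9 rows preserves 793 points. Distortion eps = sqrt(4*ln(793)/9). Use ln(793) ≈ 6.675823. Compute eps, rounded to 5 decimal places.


ln(793) ≈ 6.675823.
4*ln(N)/m ≈ 4*6.675823/9 ≈ 2.96703244.
eps = sqrt(2.96703244) ≈ 1.7225076 ≈ 1.72251.

1.72251


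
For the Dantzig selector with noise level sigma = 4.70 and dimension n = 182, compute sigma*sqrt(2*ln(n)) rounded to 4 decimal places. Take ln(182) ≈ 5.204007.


ln(182) ≈ 5.204007.
2*ln(n) ≈ 10.408014.
sqrt(2*ln(n)) ≈ sqrt(10.408014) ≈ 3.226145.
threshold ≈ 4.70*3.226145 = 15.1628815 ≈ 15.1629.

15.1629


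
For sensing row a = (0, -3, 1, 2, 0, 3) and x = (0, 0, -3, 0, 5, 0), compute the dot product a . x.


Non-zero terms: ['1*-3', '0*5']
Products: [-3, 0]
y = sum = -3.

-3


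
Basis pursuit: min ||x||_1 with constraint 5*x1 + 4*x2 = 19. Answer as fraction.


Axis intercepts:
  x1 = 19/5, x2 = 0: L1 = 19/5
  x1 = 0, x2 = 19/4: L1 = 19/4
x* = (19/5, 0)
||x*||_1 = 19/5.

19/5


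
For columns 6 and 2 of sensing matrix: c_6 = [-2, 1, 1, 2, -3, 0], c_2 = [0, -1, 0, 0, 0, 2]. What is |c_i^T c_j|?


Inner product: -2*0 + 1*-1 + 1*0 + 2*0 + -3*0 + 0*2
Products: [0, -1, 0, 0, 0, 0]
Sum = -1.
|dot| = 1.

1


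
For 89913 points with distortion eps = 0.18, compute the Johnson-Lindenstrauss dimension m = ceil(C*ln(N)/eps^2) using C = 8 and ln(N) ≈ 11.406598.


ln(89913) ≈ 11.406598.
eps^2 = 0.18^2 = 0.0324.
C*ln(N)/eps^2 ≈ 8*11.406598/0.0324 ≈ 2816.444.
m = ceil(2816.444) = 2817.

2817


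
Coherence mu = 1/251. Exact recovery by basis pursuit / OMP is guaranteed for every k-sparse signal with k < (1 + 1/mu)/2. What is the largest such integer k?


1/mu = 251.
1 + 1/mu = 252.
(1 + 1/mu)/2 = 126 is an integer and the inequality is strict, so k_max = 126 - 1 = 125.

125


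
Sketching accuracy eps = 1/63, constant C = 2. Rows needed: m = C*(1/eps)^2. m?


1/eps = 63.
(1/eps)^2 = 3969.
m = 2*3969 = 7938.

7938


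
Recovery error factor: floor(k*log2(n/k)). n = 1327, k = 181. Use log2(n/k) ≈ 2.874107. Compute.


log2(n/k) = log2(1327/181) ≈ 2.874107.
k*log2(n/k) ≈ 181*2.874107 = 520.213367.
floor(520.213367) = 520.

520


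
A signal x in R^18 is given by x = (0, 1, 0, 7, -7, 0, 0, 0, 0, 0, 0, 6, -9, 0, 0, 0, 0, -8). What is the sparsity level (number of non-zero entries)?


Non-zero positions: [1, 3, 4, 11, 12, 17].
Sparsity = 6.

6


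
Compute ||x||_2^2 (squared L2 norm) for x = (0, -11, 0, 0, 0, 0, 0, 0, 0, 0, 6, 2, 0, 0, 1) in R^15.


Non-zero entries: [(1, -11), (10, 6), (11, 2), (14, 1)]
Squares: [121, 36, 4, 1]
||x||_2^2 = sum = 162.

162


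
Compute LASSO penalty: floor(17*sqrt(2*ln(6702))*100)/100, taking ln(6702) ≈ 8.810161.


ln(6702) ≈ 8.810161.
2*ln(n) ≈ 17.620322.
sqrt(2*ln(n)) ≈ sqrt(17.620322) ≈ 4.197657.
lambda ≈ 17*4.197657 = 71.360169.
floor(lambda*100)/100 = 71.36.

71.36


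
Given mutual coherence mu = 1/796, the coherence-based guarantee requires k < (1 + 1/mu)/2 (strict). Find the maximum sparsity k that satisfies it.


1/mu = 796.
1 + 1/mu = 797.
(1 + 1/mu)/2 = 398.5 is not an integer, so k_max = floor(398.5) = 398.

398


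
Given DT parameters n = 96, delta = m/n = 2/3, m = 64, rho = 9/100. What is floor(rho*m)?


m = 2/3*96 = 64.
rho = 9/100.
rho*m = 9/100*64 = 5.76.
k = floor(5.76) = 5.

5


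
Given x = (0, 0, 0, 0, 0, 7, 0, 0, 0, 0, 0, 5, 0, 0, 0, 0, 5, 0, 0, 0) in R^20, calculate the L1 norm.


Non-zero entries: [(5, 7), (11, 5), (16, 5)]
Absolute values: [7, 5, 5]
||x||_1 = sum = 17.

17


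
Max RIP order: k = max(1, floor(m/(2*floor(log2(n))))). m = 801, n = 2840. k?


floor(log2(2840)) = 11.
2*11 = 22.
m/(2*floor(log2(n))) = 801/22 ≈ 36.4091.
floor = 36.
k = max(1, 36) = 36.

36


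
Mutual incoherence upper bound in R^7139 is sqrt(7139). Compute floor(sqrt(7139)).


84^2 = 7056 <= 7139 < 7225 = 85^2, so 84 <= sqrt(7139) < 85.
floor(sqrt(7139)) = 84.

84


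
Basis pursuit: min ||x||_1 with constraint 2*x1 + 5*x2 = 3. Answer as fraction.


Axis intercepts:
  x1 = 3/2, x2 = 0: L1 = 3/2
  x1 = 0, x2 = 3/5: L1 = 3/5
x* = (0, 3/5)
||x*||_1 = 3/5.

3/5


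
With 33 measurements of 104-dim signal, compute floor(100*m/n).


100*m/n = 100*33/104 ≈ 31.7308.
floor = 31.

31


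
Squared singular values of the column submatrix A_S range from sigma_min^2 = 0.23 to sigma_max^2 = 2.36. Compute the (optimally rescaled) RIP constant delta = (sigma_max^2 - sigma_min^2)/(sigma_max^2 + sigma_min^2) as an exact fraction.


lambda_max - lambda_min = 2.36 - 0.23 = 2.13.
lambda_max + lambda_min = 2.36 + 0.23 = 2.59.
delta = 2.13/2.59 = 213/259.

213/259


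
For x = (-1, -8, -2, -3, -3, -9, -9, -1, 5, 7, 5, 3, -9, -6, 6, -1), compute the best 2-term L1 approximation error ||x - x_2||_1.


Sorted |x_i| descending: [9, 9, 9, 8, 7, 6, 6, 5, 5, 3, 3, 3, 2, 1, 1, 1]
Keep top 2: [9, 9]
Tail entries: [9, 8, 7, 6, 6, 5, 5, 3, 3, 3, 2, 1, 1, 1]
L1 error = sum of tail = 60.

60


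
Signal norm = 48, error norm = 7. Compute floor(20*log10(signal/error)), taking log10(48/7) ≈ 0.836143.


||x||/||e|| = 48/7.
log10(48/7) ≈ 0.836143.
20*log10(||x||/||e||) ≈ 20*0.836143 = 16.72286.
floor(16.72286) = 16.

16


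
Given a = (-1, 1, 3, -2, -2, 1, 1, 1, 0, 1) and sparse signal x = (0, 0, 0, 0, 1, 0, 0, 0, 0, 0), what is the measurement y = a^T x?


Non-zero terms: ['-2*1']
Products: [-2]
y = sum = -2.

-2


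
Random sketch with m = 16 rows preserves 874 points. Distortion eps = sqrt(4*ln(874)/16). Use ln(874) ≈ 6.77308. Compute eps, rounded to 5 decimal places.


ln(874) ≈ 6.77308.
4*ln(N)/m ≈ 4*6.77308/16 ≈ 1.69327.
eps = sqrt(1.69327) ≈ 1.3012571 ≈ 1.30126.

1.30126


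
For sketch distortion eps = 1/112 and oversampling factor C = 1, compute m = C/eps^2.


1/eps = 112.
(1/eps)^2 = 12544.
m = 1*12544 = 12544.

12544


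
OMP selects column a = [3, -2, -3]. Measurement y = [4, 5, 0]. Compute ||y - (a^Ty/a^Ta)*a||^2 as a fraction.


a^T a = 22.
a^T y = 2.
coeff = 2/22 = 1/11.
||r||^2 = 449/11.

449/11


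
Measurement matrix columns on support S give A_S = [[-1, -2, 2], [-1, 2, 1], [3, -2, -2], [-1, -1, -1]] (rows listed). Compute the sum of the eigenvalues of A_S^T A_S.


Sum of eigenvalues of A_S^T A_S = trace(A_S^T A_S) = sum of squared column norms of A_S.
A_S^T A_S diagonal: [12, 13, 10].
trace = 12 + 13 + 10 = 35.

35


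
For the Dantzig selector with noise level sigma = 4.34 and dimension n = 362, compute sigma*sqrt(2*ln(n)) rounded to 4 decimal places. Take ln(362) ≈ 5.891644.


ln(362) ≈ 5.891644.
2*ln(n) ≈ 11.783288.
sqrt(2*ln(n)) ≈ sqrt(11.783288) ≈ 3.432679.
threshold ≈ 4.34*3.432679 = 14.89782686 ≈ 14.8978.

14.8978


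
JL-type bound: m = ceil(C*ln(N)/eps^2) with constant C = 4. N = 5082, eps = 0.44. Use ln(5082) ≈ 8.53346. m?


ln(5082) ≈ 8.53346.
eps^2 = 0.44^2 = 0.1936.
C*ln(N)/eps^2 ≈ 4*8.53346/0.1936 ≈ 176.3112.
m = ceil(176.3112) = 177.

177


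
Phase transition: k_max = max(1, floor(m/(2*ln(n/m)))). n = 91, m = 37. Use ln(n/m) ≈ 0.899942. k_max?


n/m = 91/37.
ln(n/m) ≈ 0.899942.
2*ln(n/m) ≈ 1.799884.
m/(2*ln(n/m)) ≈ 37/1.799884 ≈ 20.5569.
floor = 20.
k_max = max(1, 20) = 20.

20


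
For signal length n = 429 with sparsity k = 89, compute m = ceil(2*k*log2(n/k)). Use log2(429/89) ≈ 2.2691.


log2(n/k) = log2(429/89) ≈ 2.2691.
2*k*log2(n/k) ≈ 2*89*2.2691 = 403.8998.
m = ceil(403.8998) = 404.

404


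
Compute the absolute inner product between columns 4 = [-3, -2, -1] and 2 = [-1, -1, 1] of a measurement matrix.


Inner product: -3*-1 + -2*-1 + -1*1
Products: [3, 2, -1]
Sum = 4.
|dot| = 4.

4


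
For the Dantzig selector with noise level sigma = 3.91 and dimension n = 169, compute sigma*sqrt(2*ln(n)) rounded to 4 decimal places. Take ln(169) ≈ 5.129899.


ln(169) ≈ 5.129899.
2*ln(n) ≈ 10.259798.
sqrt(2*ln(n)) ≈ sqrt(10.259798) ≈ 3.203092.
threshold ≈ 3.91*3.203092 = 12.52408972 ≈ 12.5241.

12.5241


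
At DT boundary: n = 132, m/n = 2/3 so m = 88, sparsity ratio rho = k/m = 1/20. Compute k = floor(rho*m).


m = 2/3*132 = 88.
rho = 1/20.
rho*m = 1/20*88 = 4.4.
k = floor(4.4) = 4.

4


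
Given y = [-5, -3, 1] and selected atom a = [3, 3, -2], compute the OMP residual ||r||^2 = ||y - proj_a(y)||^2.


a^T a = 22.
a^T y = -26.
coeff = -26/22 = -13/11.
||r||^2 = 47/11.

47/11


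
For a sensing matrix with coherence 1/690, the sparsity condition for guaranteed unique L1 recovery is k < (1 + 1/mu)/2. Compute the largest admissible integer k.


1/mu = 690.
1 + 1/mu = 691.
(1 + 1/mu)/2 = 345.5 is not an integer, so k_max = floor(345.5) = 345.

345


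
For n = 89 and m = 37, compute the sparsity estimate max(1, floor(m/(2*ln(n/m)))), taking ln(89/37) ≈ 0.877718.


n/m = 89/37.
ln(n/m) ≈ 0.877718.
2*ln(n/m) ≈ 1.755436.
m/(2*ln(n/m)) ≈ 37/1.755436 ≈ 21.0774.
floor = 21.
k_max = max(1, 21) = 21.

21


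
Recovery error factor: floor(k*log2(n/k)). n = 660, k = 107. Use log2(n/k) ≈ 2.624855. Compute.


log2(n/k) = log2(660/107) ≈ 2.624855.
k*log2(n/k) ≈ 107*2.624855 = 280.859485.
floor(280.859485) = 280.

280


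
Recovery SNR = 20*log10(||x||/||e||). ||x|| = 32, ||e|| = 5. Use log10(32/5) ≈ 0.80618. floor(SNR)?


||x||/||e|| = 32/5.
log10(32/5) ≈ 0.80618.
20*log10(||x||/||e||) ≈ 20*0.80618 = 16.1236.
floor(16.1236) = 16.

16


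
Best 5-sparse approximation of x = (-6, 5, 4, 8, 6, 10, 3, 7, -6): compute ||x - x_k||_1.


Sorted |x_i| descending: [10, 8, 7, 6, 6, 6, 5, 4, 3]
Keep top 5: [10, 8, 7, 6, 6]
Tail entries: [6, 5, 4, 3]
L1 error = sum of tail = 18.

18


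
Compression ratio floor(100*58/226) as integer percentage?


100*m/n = 100*58/226 ≈ 25.6637.
floor = 25.

25


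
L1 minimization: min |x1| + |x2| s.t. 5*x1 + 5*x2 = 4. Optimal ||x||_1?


Axis intercepts:
  x1 = 4/5, x2 = 0: L1 = 4/5
  x1 = 0, x2 = 4/5: L1 = 4/5
x* = (4/5, 0)
||x*||_1 = 4/5.

4/5


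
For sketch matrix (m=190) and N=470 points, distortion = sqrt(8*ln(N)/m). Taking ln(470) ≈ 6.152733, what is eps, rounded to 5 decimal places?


ln(470) ≈ 6.152733.
8*ln(N)/m ≈ 8*6.152733/190 ≈ 0.25906244.
eps = sqrt(0.25906244) ≈ 0.5089818 ≈ 0.50898.

0.50898


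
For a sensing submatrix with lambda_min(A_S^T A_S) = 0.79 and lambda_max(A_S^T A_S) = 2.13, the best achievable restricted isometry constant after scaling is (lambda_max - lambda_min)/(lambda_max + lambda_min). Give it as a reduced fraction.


lambda_max - lambda_min = 2.13 - 0.79 = 1.34.
lambda_max + lambda_min = 2.13 + 0.79 = 2.92.
delta = 1.34/2.92 = 134/292 = 67/146.

67/146


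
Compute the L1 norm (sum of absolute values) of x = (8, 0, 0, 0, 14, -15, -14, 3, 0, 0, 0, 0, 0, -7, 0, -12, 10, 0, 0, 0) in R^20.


Non-zero entries: [(0, 8), (4, 14), (5, -15), (6, -14), (7, 3), (13, -7), (15, -12), (16, 10)]
Absolute values: [8, 14, 15, 14, 3, 7, 12, 10]
||x||_1 = sum = 83.

83


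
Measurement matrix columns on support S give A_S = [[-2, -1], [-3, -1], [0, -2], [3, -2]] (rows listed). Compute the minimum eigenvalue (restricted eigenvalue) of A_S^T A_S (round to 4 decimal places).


A_S^T A_S = [[22, -1], [-1, 10]].
trace = 32.
det = 219.
disc = trace^2 - 4*det = 1024 - 4*219 = 148.
sqrt(148) ≈ 12.165525.
lam_min = (32 - sqrt(148))/2 ≈ (32 - 12.165525)/2 = 9.9172375 ≈ 9.9172.

9.9172


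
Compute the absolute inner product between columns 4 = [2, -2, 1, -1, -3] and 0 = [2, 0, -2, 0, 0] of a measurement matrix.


Inner product: 2*2 + -2*0 + 1*-2 + -1*0 + -3*0
Products: [4, 0, -2, 0, 0]
Sum = 2.
|dot| = 2.

2


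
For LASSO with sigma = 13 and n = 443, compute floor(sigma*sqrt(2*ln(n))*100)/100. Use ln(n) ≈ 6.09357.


ln(443) ≈ 6.09357.
2*ln(n) ≈ 12.18714.
sqrt(2*ln(n)) ≈ sqrt(12.18714) ≈ 3.491008.
lambda ≈ 13*3.491008 = 45.383104.
floor(lambda*100)/100 = 45.38.

45.38


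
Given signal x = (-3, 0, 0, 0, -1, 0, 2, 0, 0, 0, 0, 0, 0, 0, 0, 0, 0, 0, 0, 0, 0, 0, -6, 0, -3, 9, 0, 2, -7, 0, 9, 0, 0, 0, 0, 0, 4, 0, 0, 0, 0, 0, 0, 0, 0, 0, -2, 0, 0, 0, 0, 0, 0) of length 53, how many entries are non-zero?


Non-zero positions: [0, 4, 6, 22, 24, 25, 27, 28, 30, 36, 46].
Sparsity = 11.

11


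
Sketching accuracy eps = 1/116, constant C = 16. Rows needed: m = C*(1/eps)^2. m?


1/eps = 116.
(1/eps)^2 = 13456.
m = 16*13456 = 215296.

215296


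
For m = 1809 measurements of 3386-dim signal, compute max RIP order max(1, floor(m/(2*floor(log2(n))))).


floor(log2(3386)) = 11.
2*11 = 22.
m/(2*floor(log2(n))) = 1809/22 ≈ 82.2273.
floor = 82.
k = max(1, 82) = 82.

82


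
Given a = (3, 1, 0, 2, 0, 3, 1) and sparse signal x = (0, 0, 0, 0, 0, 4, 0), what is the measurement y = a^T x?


Non-zero terms: ['3*4']
Products: [12]
y = sum = 12.

12


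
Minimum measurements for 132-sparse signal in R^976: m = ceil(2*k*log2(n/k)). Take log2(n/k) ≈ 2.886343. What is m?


log2(n/k) = log2(976/132) ≈ 2.886343.
2*k*log2(n/k) ≈ 2*132*2.886343 = 761.994552.
m = ceil(761.994552) = 762.

762


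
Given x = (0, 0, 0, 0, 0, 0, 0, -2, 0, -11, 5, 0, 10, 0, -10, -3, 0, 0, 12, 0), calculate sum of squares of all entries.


Non-zero entries: [(7, -2), (9, -11), (10, 5), (12, 10), (14, -10), (15, -3), (18, 12)]
Squares: [4, 121, 25, 100, 100, 9, 144]
||x||_2^2 = sum = 503.

503


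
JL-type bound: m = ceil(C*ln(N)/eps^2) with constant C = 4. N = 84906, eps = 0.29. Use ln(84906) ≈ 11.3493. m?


ln(84906) ≈ 11.3493.
eps^2 = 0.29^2 = 0.0841.
C*ln(N)/eps^2 ≈ 4*11.3493/0.0841 ≈ 539.8002.
m = ceil(539.8002) = 540.

540


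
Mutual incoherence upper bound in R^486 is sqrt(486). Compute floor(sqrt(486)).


22^2 = 484 <= 486 < 529 = 23^2, so 22 <= sqrt(486) < 23.
floor(sqrt(486)) = 22.

22


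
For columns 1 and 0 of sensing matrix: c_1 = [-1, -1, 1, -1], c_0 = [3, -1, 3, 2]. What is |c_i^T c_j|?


Inner product: -1*3 + -1*-1 + 1*3 + -1*2
Products: [-3, 1, 3, -2]
Sum = -1.
|dot| = 1.

1


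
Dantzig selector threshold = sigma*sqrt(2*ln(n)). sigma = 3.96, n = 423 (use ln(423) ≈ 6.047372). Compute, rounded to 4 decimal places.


ln(423) ≈ 6.047372.
2*ln(n) ≈ 12.094744.
sqrt(2*ln(n)) ≈ sqrt(12.094744) ≈ 3.47775.
threshold ≈ 3.96*3.47775 = 13.77189 ≈ 13.7719.

13.7719


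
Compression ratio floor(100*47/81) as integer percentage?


100*m/n = 100*47/81 ≈ 58.0247.
floor = 58.

58


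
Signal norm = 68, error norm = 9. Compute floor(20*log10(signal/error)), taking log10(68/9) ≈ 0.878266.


||x||/||e|| = 68/9.
log10(68/9) ≈ 0.878266.
20*log10(||x||/||e||) ≈ 20*0.878266 = 17.56532.
floor(17.56532) = 17.

17


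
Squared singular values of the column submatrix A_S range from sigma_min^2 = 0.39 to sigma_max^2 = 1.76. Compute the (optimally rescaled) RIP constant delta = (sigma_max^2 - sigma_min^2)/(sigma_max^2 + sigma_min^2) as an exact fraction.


lambda_max - lambda_min = 1.76 - 0.39 = 1.37.
lambda_max + lambda_min = 1.76 + 0.39 = 2.15.
delta = 1.37/2.15 = 137/215.

137/215


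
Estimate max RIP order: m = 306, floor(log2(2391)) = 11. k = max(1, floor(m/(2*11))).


floor(log2(2391)) = 11.
2*11 = 22.
m/(2*floor(log2(n))) = 306/22 ≈ 13.9091.
floor = 13.
k = max(1, 13) = 13.

13


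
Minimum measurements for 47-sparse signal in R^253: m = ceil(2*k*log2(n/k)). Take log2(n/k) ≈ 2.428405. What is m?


log2(n/k) = log2(253/47) ≈ 2.428405.
2*k*log2(n/k) ≈ 2*47*2.428405 = 228.27007.
m = ceil(228.27007) = 229.

229


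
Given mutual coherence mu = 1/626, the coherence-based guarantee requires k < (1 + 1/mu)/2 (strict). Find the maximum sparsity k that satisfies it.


1/mu = 626.
1 + 1/mu = 627.
(1 + 1/mu)/2 = 313.5 is not an integer, so k_max = floor(313.5) = 313.

313


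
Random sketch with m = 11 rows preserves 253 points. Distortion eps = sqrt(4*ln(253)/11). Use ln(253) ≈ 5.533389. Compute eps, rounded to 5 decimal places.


ln(253) ≈ 5.533389.
4*ln(N)/m ≈ 4*5.533389/11 ≈ 2.01214145.
eps = sqrt(2.01214145) ≈ 1.4184997 ≈ 1.41850.

1.41850


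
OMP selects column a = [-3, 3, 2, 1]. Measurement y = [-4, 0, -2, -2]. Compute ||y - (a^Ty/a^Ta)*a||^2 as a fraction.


a^T a = 23.
a^T y = 6.
coeff = 6/23 = 6/23.
||r||^2 = 516/23.

516/23


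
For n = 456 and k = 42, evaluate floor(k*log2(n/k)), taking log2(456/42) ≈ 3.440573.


log2(n/k) = log2(456/42) ≈ 3.440573.
k*log2(n/k) ≈ 42*3.440573 = 144.504066.
floor(144.504066) = 144.

144


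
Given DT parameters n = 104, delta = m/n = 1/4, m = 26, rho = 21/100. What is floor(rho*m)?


m = 1/4*104 = 26.
rho = 21/100.
rho*m = 21/100*26 = 5.46.
k = floor(5.46) = 5.

5


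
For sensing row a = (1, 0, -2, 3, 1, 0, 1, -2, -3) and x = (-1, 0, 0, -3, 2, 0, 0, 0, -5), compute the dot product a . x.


Non-zero terms: ['1*-1', '3*-3', '1*2', '-3*-5']
Products: [-1, -9, 2, 15]
y = sum = 7.

7


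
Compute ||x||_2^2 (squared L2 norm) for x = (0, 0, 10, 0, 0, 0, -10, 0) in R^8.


Non-zero entries: [(2, 10), (6, -10)]
Squares: [100, 100]
||x||_2^2 = sum = 200.

200


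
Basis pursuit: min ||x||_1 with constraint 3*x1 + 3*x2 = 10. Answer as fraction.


Axis intercepts:
  x1 = 10/3, x2 = 0: L1 = 10/3
  x1 = 0, x2 = 10/3: L1 = 10/3
x* = (10/3, 0)
||x*||_1 = 10/3.

10/3


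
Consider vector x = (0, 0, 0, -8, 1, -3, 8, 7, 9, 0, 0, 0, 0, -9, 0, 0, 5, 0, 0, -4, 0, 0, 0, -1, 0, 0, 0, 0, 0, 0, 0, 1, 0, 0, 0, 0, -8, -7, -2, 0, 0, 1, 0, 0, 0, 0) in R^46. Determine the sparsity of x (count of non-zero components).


Non-zero positions: [3, 4, 5, 6, 7, 8, 13, 16, 19, 23, 31, 36, 37, 38, 41].
Sparsity = 15.

15


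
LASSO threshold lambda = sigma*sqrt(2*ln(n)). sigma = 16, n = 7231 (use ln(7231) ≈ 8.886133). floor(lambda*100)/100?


ln(7231) ≈ 8.886133.
2*ln(n) ≈ 17.772266.
sqrt(2*ln(n)) ≈ sqrt(17.772266) ≈ 4.215717.
lambda ≈ 16*4.215717 = 67.451472.
floor(lambda*100)/100 = 67.45.

67.45


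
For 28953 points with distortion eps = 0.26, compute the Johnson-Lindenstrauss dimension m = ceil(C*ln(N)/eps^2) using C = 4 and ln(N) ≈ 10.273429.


ln(28953) ≈ 10.273429.
eps^2 = 0.26^2 = 0.0676.
C*ln(N)/eps^2 ≈ 4*10.273429/0.0676 ≈ 607.8952.
m = ceil(607.8952) = 608.

608


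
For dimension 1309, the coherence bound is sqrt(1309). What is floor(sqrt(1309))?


36^2 = 1296 <= 1309 < 1369 = 37^2, so 36 <= sqrt(1309) < 37.
floor(sqrt(1309)) = 36.

36


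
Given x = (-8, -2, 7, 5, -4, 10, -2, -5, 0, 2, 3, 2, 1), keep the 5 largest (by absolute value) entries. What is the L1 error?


Sorted |x_i| descending: [10, 8, 7, 5, 5, 4, 3, 2, 2, 2, 2, 1, 0]
Keep top 5: [10, 8, 7, 5, 5]
Tail entries: [4, 3, 2, 2, 2, 2, 1, 0]
L1 error = sum of tail = 16.

16


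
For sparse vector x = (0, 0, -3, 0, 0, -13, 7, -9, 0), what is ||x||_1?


Non-zero entries: [(2, -3), (5, -13), (6, 7), (7, -9)]
Absolute values: [3, 13, 7, 9]
||x||_1 = sum = 32.

32


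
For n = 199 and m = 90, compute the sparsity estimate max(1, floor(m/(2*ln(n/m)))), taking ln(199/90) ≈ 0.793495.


n/m = 199/90.
ln(n/m) ≈ 0.793495.
2*ln(n/m) ≈ 1.58699.
m/(2*ln(n/m)) ≈ 90/1.58699 ≈ 56.7111.
floor = 56.
k_max = max(1, 56) = 56.

56


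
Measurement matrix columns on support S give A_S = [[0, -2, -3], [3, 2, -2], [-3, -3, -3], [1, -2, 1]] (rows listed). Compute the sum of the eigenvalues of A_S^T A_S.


Sum of eigenvalues of A_S^T A_S = trace(A_S^T A_S) = sum of squared column norms of A_S.
A_S^T A_S diagonal: [19, 21, 23].
trace = 19 + 21 + 23 = 63.

63


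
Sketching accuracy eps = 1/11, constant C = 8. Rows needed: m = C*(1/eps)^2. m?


1/eps = 11.
(1/eps)^2 = 121.
m = 8*121 = 968.

968


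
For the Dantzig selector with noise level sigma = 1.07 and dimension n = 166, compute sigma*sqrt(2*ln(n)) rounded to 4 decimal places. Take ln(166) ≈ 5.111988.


ln(166) ≈ 5.111988.
2*ln(n) ≈ 10.223976.
sqrt(2*ln(n)) ≈ sqrt(10.223976) ≈ 3.197495.
threshold ≈ 1.07*3.197495 = 3.42131965 ≈ 3.4213.

3.4213


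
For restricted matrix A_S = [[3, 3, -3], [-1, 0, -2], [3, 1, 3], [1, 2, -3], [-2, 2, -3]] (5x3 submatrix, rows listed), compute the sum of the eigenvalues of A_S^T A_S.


Sum of eigenvalues of A_S^T A_S = trace(A_S^T A_S) = sum of squared column norms of A_S.
A_S^T A_S diagonal: [24, 18, 40].
trace = 24 + 18 + 40 = 82.

82


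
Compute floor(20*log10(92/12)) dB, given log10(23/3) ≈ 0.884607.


||x||/||e|| = 92/12 = 23/3.
log10(23/3) ≈ 0.884607.
20*log10(||x||/||e||) ≈ 20*0.884607 = 17.69214.
floor(17.69214) = 17.

17


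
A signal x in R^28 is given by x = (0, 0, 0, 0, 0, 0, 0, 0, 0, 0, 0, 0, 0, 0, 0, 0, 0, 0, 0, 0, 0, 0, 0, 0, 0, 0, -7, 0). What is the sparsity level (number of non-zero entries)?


Non-zero positions: [26].
Sparsity = 1.

1


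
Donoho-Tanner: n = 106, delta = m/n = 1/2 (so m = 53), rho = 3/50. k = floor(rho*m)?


m = 1/2*106 = 53.
rho = 3/50.
rho*m = 3/50*53 = 3.18.
k = floor(3.18) = 3.

3


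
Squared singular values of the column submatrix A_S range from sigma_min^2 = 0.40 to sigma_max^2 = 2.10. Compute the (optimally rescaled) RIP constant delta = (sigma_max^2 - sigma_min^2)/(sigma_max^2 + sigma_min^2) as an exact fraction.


lambda_max - lambda_min = 2.10 - 0.40 = 1.70.
lambda_max + lambda_min = 2.10 + 0.40 = 2.50.
delta = 1.70/2.50 = 170/250 = 17/25.

17/25


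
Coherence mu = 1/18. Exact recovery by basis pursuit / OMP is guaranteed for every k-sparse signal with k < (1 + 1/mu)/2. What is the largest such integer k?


1/mu = 18.
1 + 1/mu = 19.
(1 + 1/mu)/2 = 9.5 is not an integer, so k_max = floor(9.5) = 9.

9


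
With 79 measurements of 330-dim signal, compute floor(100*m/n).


100*m/n = 100*79/330 ≈ 23.9394.
floor = 23.

23


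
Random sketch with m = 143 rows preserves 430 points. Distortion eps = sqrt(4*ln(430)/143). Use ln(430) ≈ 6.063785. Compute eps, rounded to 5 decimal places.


ln(430) ≈ 6.063785.
4*ln(N)/m ≈ 4*6.063785/143 ≈ 0.16961636.
eps = sqrt(0.16961636) ≈ 0.4118451 ≈ 0.41185.

0.41185


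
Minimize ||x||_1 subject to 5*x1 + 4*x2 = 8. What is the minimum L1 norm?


Axis intercepts:
  x1 = 8/5, x2 = 0: L1 = 8/5
  x1 = 0, x2 = 2: L1 = 2
x* = (8/5, 0)
||x*||_1 = 8/5.

8/5


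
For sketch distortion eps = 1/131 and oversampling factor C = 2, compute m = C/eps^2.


1/eps = 131.
(1/eps)^2 = 17161.
m = 2*17161 = 34322.

34322


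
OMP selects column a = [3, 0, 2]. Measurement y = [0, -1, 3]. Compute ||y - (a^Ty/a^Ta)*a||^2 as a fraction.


a^T a = 13.
a^T y = 6.
coeff = 6/13 = 6/13.
||r||^2 = 94/13.

94/13


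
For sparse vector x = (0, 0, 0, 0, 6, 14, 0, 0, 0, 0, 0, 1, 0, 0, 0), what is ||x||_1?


Non-zero entries: [(4, 6), (5, 14), (11, 1)]
Absolute values: [6, 14, 1]
||x||_1 = sum = 21.

21


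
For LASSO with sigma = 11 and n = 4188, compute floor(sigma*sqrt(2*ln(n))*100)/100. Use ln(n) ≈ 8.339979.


ln(4188) ≈ 8.339979.
2*ln(n) ≈ 16.679958.
sqrt(2*ln(n)) ≈ sqrt(16.679958) ≈ 4.08411.
lambda ≈ 11*4.08411 = 44.92521.
floor(lambda*100)/100 = 44.92.

44.92


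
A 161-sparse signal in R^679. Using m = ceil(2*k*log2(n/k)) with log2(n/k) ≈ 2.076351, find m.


log2(n/k) = log2(679/161) ≈ 2.076351.
2*k*log2(n/k) ≈ 2*161*2.076351 = 668.585022.
m = ceil(668.585022) = 669.

669


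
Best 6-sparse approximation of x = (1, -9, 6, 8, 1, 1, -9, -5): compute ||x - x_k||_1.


Sorted |x_i| descending: [9, 9, 8, 6, 5, 1, 1, 1]
Keep top 6: [9, 9, 8, 6, 5, 1]
Tail entries: [1, 1]
L1 error = sum of tail = 2.

2


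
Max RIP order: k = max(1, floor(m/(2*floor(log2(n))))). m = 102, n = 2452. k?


floor(log2(2452)) = 11.
2*11 = 22.
m/(2*floor(log2(n))) = 102/22 ≈ 4.6364.
floor = 4.
k = max(1, 4) = 4.

4


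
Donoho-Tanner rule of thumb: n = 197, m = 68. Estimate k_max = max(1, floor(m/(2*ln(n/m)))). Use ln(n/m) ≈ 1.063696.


n/m = 197/68.
ln(n/m) ≈ 1.063696.
2*ln(n/m) ≈ 2.127392.
m/(2*ln(n/m)) ≈ 68/2.127392 ≈ 31.964.
floor = 31.
k_max = max(1, 31) = 31.

31


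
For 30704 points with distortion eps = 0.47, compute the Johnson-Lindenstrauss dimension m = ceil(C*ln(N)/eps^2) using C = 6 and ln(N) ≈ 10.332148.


ln(30704) ≈ 10.332148.
eps^2 = 0.47^2 = 0.2209.
C*ln(N)/eps^2 ≈ 6*10.332148/0.2209 ≈ 280.6378.
m = ceil(280.6378) = 281.

281


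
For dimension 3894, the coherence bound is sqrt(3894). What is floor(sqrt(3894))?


62^2 = 3844 <= 3894 < 3969 = 63^2, so 62 <= sqrt(3894) < 63.
floor(sqrt(3894)) = 62.

62


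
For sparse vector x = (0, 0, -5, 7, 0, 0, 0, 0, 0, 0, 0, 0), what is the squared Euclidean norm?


Non-zero entries: [(2, -5), (3, 7)]
Squares: [25, 49]
||x||_2^2 = sum = 74.

74
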